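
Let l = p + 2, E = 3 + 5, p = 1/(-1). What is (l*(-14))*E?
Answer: -112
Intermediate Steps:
p = -1
E = 8
l = 1 (l = -1 + 2 = 1)
(l*(-14))*E = (1*(-14))*8 = -14*8 = -112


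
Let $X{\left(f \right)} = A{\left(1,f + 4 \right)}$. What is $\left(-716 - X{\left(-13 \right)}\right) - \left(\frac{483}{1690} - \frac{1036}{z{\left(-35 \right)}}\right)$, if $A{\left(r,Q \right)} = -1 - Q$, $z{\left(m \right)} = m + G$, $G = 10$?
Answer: $- \frac{6470383}{8450} \approx -765.73$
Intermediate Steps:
$z{\left(m \right)} = 10 + m$ ($z{\left(m \right)} = m + 10 = 10 + m$)
$X{\left(f \right)} = -5 - f$ ($X{\left(f \right)} = -1 - \left(f + 4\right) = -1 - \left(4 + f\right) = -5 - f$)
$\left(-716 - X{\left(-13 \right)}\right) - \left(\frac{483}{1690} - \frac{1036}{z{\left(-35 \right)}}\right) = \left(-716 - \left(-5 - -13\right)\right) - \left(\frac{483}{1690} - \frac{1036}{10 - 35}\right) = \left(-716 - \left(-5 + 13\right)\right) - \left(483 \cdot \frac{1}{1690} - \frac{1036}{-25}\right) = \left(-716 - 8\right) - \left(\frac{483}{1690} - - \frac{1036}{25}\right) = \left(-716 - 8\right) - \left(\frac{483}{1690} + \frac{1036}{25}\right) = -724 - \frac{352583}{8450} = - \frac{6470383}{8450}$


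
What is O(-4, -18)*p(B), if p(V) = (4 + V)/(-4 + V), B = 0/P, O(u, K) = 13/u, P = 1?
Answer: 13/4 ≈ 3.2500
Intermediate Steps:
B = 0 (B = 0/1 = 0*1 = 0)
p(V) = (4 + V)/(-4 + V)
O(-4, -18)*p(B) = (13/(-4))*((4 + 0)/(-4 + 0)) = (13*(-1/4))*(4/(-4)) = -(-13)*4/16 = -13/4*(-1) = 13/4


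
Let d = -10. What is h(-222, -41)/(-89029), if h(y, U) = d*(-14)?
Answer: -140/89029 ≈ -0.0015725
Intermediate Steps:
h(y, U) = 140 (h(y, U) = -10*(-14) = 140)
h(-222, -41)/(-89029) = 140/(-89029) = 140*(-1/89029) = -140/89029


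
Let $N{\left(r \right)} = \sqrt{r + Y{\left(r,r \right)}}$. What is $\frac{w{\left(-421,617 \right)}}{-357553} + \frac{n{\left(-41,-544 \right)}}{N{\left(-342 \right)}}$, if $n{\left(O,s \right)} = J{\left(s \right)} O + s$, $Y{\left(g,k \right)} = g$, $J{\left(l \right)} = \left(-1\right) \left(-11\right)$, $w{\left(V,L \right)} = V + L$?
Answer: $- \frac{4}{7297} + \frac{995 i \sqrt{19}}{114} \approx -0.00054817 + 38.045 i$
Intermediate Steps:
$w{\left(V,L \right)} = L + V$
$J{\left(l \right)} = 11$
$n{\left(O,s \right)} = s + 11 O$ ($n{\left(O,s \right)} = 11 O + s = s + 11 O$)
$N{\left(r \right)} = \sqrt{2} \sqrt{r}$ ($N{\left(r \right)} = \sqrt{r + r} = \sqrt{2 r} = \sqrt{2} \sqrt{r}$)
$\frac{w{\left(-421,617 \right)}}{-357553} + \frac{n{\left(-41,-544 \right)}}{N{\left(-342 \right)}} = \frac{617 - 421}{-357553} + \frac{-544 + 11 \left(-41\right)}{\sqrt{2} \sqrt{-342}} = 196 \left(- \frac{1}{357553}\right) + \frac{-544 - 451}{\sqrt{2} \cdot 3 i \sqrt{38}} = - \frac{4}{7297} - \frac{995}{6 i \sqrt{19}} = - \frac{4}{7297} - 995 \left(- \frac{i \sqrt{19}}{114}\right) = - \frac{4}{7297} + \frac{995 i \sqrt{19}}{114}$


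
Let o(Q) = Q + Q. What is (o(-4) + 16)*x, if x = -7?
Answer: -56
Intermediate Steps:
o(Q) = 2*Q
(o(-4) + 16)*x = (2*(-4) + 16)*(-7) = (-8 + 16)*(-7) = 8*(-7) = -56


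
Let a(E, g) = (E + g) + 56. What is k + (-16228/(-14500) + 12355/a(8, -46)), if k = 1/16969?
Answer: 761227725319/1107227250 ≈ 687.51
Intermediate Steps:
a(E, g) = 56 + E + g
k = 1/16969 ≈ 5.8931e-5
k + (-16228/(-14500) + 12355/a(8, -46)) = 1/16969 + (-16228/(-14500) + 12355/(56 + 8 - 46)) = 1/16969 + (-16228*(-1/14500) + 12355/18) = 1/16969 + (4057/3625 + 12355*(1/18)) = 1/16969 + (4057/3625 + 12355/18) = 1/16969 + 44859901/65250 = 761227725319/1107227250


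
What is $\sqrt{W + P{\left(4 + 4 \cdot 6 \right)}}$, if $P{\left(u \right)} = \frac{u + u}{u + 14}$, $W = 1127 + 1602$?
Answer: $\frac{\sqrt{24573}}{3} \approx 52.253$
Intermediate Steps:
$W = 2729$
$P{\left(u \right)} = \frac{2 u}{14 + u}$
$\sqrt{W + P{\left(4 + 4 \cdot 6 \right)}} = \sqrt{2729 + \frac{2 \left(4 + 4 \cdot 6\right)}{14 + \left(4 + 4 \cdot 6\right)}} = \sqrt{2729 + \frac{2 \left(4 + 24\right)}{14 + \left(4 + 24\right)}} = \sqrt{2729 + 2 \cdot 28 \frac{1}{14 + 28}} = \sqrt{2729 + 2 \cdot 28 \cdot \frac{1}{42}} = \sqrt{2729 + \frac{4}{3}} = \sqrt{\frac{8191}{3}} = \frac{\sqrt{24573}}{3}$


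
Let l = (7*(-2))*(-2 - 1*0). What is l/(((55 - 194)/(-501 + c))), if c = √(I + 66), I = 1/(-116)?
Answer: 14028/139 - 14*√221995/4031 ≈ 99.284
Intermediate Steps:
I = -1/116 ≈ -0.0086207
c = √221995/58 (c = √(-1/116 + 66) = √(7655/116) = √221995/58 ≈ 8.1235)
l = 28 (l = -14*(-2 + 0) = -14*(-2) = 28)
l/(((55 - 194)/(-501 + c))) = 28/(((55 - 194)/(-501 + √221995/58))) = 28/((-139/(-501 + √221995/58))) = 28*(501/139 - √221995/8062) = 14028/139 - 14*√221995/4031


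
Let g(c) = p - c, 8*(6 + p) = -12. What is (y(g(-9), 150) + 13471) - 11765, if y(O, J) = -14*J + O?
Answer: -785/2 ≈ -392.50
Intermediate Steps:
p = -15/2 (p = -6 + (1/8)*(-12) = -6 - 3/2 = -15/2 ≈ -7.5000)
g(c) = -15/2 - c
y(O, J) = O - 14*J
(y(g(-9), 150) + 13471) - 11765 = (((-15/2 - 1*(-9)) - 14*150) + 13471) - 11765 = (((-15/2 + 9) - 2100) + 13471) - 11765 = ((3/2 - 2100) + 13471) - 11765 = (-4197/2 + 13471) - 11765 = 22745/2 - 11765 = -785/2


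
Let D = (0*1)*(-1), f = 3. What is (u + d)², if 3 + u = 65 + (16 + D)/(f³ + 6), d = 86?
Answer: 24010000/1089 ≈ 22048.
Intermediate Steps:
D = 0 (D = 0*(-1) = 0)
u = 2062/33 (u = -3 + (65 + (16 + 0)/(3³ + 6)) = -3 + (65 + 16/(27 + 6)) = -3 + (65 + 16/33) = -3 + 2161/33 = 2062/33 ≈ 62.485)
(u + d)² = (2062/33 + 86)² = (4900/33)² = 24010000/1089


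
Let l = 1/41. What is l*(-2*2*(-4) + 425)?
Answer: 441/41 ≈ 10.756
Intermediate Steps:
l = 1/41 ≈ 0.024390
l*(-2*2*(-4) + 425) = (-2*2*(-4) + 425)/41 = (-4*(-4) + 425)/41 = (16 + 425)/41 = (1/41)*441 = 441/41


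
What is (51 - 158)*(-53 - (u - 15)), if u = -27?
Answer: 1177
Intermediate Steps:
(51 - 158)*(-53 - (u - 15)) = (51 - 158)*(-53 - (-27 - 15)) = -107*(-53 - 1*(-42)) = -107*(-53 + 42) = -107*(-11) = 1177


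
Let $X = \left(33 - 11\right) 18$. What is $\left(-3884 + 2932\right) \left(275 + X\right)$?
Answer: $-638792$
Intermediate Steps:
$X = 396$ ($X = 22 \cdot 18 = 396$)
$\left(-3884 + 2932\right) \left(275 + X\right) = \left(-3884 + 2932\right) \left(275 + 396\right) = \left(-952\right) 671 = -638792$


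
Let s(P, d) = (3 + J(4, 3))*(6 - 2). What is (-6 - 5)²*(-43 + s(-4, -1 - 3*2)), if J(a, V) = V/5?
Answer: -17303/5 ≈ -3460.6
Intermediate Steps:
J(a, V) = V/5 (J(a, V) = V*(⅕) = V/5)
s(P, d) = 72/5 (s(P, d) = (3 + (⅕)*3)*(6 - 2) = (3 + ⅗)*4 = (18/5)*4 = 72/5)
(-6 - 5)²*(-43 + s(-4, -1 - 3*2)) = (-6 - 5)²*(-43 + 72/5) = (-11)²*(-143/5) = 121*(-143/5) = -17303/5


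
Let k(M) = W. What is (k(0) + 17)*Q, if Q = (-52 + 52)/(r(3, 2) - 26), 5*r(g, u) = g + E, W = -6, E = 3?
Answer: 0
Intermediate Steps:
r(g, u) = ⅗ + g/5 (r(g, u) = (g + 3)/5 = (3 + g)/5 = ⅗ + g/5)
k(M) = -6
Q = 0 (Q = (-52 + 52)/((⅗ + (⅕)*3) - 26) = 0/((⅗ + ⅗) - 26) = 0/(6/5 - 26) = 0/(-124/5) = 0*(-5/124) = 0)
(k(0) + 17)*Q = (-6 + 17)*0 = 11*0 = 0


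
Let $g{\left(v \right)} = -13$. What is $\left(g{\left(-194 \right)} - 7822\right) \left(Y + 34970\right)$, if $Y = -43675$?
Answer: $68203675$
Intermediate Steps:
$\left(g{\left(-194 \right)} - 7822\right) \left(Y + 34970\right) = \left(-13 - 7822\right) \left(-43675 + 34970\right) = \left(-7835\right) \left(-8705\right) = 68203675$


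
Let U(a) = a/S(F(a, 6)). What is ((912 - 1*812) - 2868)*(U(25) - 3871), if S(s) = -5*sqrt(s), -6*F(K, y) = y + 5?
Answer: 10714928 - 13840*I*sqrt(66)/11 ≈ 1.0715e+7 - 10222.0*I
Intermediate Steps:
F(K, y) = -5/6 - y/6 (F(K, y) = -(y + 5)/6 = -(5 + y)/6 = -5/6 - y/6)
U(a) = I*a*sqrt(66)/55 (U(a) = a/((-5*sqrt(-5/6 - 1/6*6))) = a/((-5*sqrt(-5/6 - 1))) = a/((-5*I*sqrt(66)/6)) = a*(I*sqrt(66)/55) = I*a*sqrt(66)/55)
((912 - 1*812) - 2868)*(U(25) - 3871) = ((912 - 1*812) - 2868)*((1/55)*I*25*sqrt(66) - 3871) = ((912 - 812) - 2868)*(5*I*sqrt(66)/11 - 3871) = (100 - 2868)*(-3871 + 5*I*sqrt(66)/11) = -2768*(-3871 + 5*I*sqrt(66)/11) = 10714928 - 13840*I*sqrt(66)/11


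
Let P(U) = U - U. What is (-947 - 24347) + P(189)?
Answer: -25294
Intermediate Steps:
P(U) = 0
(-947 - 24347) + P(189) = (-947 - 24347) + 0 = -25294 + 0 = -25294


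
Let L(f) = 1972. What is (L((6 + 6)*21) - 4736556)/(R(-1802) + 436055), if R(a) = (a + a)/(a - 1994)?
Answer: -561640027/51727137 ≈ -10.858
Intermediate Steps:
R(a) = 2*a/(-1994 + a) (R(a) = (2*a)/(-1994 + a) = 2*a/(-1994 + a))
(L((6 + 6)*21) - 4736556)/(R(-1802) + 436055) = (1972 - 4736556)/(2*(-1802)/(-1994 - 1802) + 436055) = -4734584/(2*(-1802)/(-3796) + 436055) = -4734584/(2*(-1802)*(-1/3796) + 436055) = -4734584/(901/949 + 436055) = -4734584/413817096/949 = -4734584*949/413817096 = -561640027/51727137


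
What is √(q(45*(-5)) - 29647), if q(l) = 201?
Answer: I*√29446 ≈ 171.6*I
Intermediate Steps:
√(q(45*(-5)) - 29647) = √(201 - 29647) = √(-29446) = I*√29446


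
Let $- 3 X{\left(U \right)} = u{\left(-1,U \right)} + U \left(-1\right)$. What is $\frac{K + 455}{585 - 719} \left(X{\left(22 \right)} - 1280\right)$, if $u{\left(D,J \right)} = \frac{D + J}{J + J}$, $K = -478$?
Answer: $- \frac{3864299}{17688} \approx -218.47$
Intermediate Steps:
$u{\left(D,J \right)} = \frac{D + J}{2 J}$
$X{\left(U \right)} = \frac{U}{3} - \frac{-1 + U}{6 U}$ ($X{\left(U \right)} = - \frac{\frac{-1 + U}{2 U} + U \left(-1\right)}{3} = - \frac{\frac{-1 + U}{2 U} - U}{3} = - \frac{- U + \frac{-1 + U}{2 U}}{3} = \frac{U}{3} - \frac{-1 + U}{6 U}$)
$\frac{K + 455}{585 - 719} \left(X{\left(22 \right)} - 1280\right) = \frac{-478 + 455}{585 - 719} \left(\frac{1 - 22 + 2 \cdot 22^{2}}{6 \cdot 22} - 1280\right) = - \frac{23}{-134} \left(\frac{1}{6} \cdot \frac{1}{22} \left(1 - 22 + 2 \cdot 484\right) - 1280\right) = \left(-23\right) \left(- \frac{1}{134}\right) \left(\frac{1}{6} \cdot \frac{1}{22} \left(1 - 22 + 968\right) - 1280\right) = \frac{23 \left(\frac{1}{6} \cdot \frac{1}{22} \cdot 947 - 1280\right)}{134} = \frac{23 \left(\frac{947}{132} - 1280\right)}{134} = \frac{23}{134} \left(- \frac{168013}{132}\right) = - \frac{3864299}{17688}$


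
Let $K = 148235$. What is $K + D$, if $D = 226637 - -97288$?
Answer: $472160$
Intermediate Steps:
$D = 323925$ ($D = 226637 + 97288 = 323925$)
$K + D = 148235 + 323925 = 472160$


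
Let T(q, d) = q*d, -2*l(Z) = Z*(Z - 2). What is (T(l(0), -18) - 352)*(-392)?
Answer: 137984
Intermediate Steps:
l(Z) = -Z*(-2 + Z)/2 (l(Z) = -Z*(Z - 2)/2 = -Z*(-2 + Z)/2)
T(q, d) = d*q
(T(l(0), -18) - 352)*(-392) = (-9*0*(2 - 1*0) - 352)*(-392) = (-9*0*(2 + 0) - 352)*(-392) = (-9*0*2 - 352)*(-392) = (-18*0 - 352)*(-392) = (0 - 352)*(-392) = -352*(-392) = 137984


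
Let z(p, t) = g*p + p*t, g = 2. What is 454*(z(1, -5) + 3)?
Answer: 0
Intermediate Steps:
z(p, t) = 2*p + p*t
454*(z(1, -5) + 3) = 454*(1*(2 - 5) + 3) = 454*(1*(-3) + 3) = 454*(-3 + 3) = 454*0 = 0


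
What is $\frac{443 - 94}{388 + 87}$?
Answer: $\frac{349}{475} \approx 0.73474$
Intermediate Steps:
$\frac{443 - 94}{388 + 87} = \frac{349}{475}$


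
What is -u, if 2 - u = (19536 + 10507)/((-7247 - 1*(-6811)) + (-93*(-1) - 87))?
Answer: -30903/430 ≈ -71.867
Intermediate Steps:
u = 30903/430 (u = 2 - (19536 + 10507)/((-7247 - 1*(-6811)) + (-93*(-1) - 87)) = 2 - 30043/((-7247 + 6811) + (93 - 87)) = 2 - 30043/(-436 + 6) = 2 - 30043/(-430) = 2 - 30043*(-1)/430 = 2 - 1*(-30043/430) = 2 + 30043/430 = 30903/430 ≈ 71.867)
-u = -1*30903/430 = -30903/430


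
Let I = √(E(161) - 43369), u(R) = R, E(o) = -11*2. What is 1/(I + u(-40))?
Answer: -40/44991 - I*√43391/44991 ≈ -0.00088907 - 0.0046299*I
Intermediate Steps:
E(o) = -22
I = I*√43391 (I = √(-22 - 43369) = √(-43391) = I*√43391 ≈ 208.31*I)
1/(I + u(-40)) = 1/(I*√43391 - 40) = 1/(-40 + I*√43391)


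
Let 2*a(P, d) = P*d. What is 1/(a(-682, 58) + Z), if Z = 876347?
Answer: 1/856569 ≈ 1.1674e-6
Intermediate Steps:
a(P, d) = P*d/2 (a(P, d) = (P*d)/2 = P*d/2)
1/(a(-682, 58) + Z) = 1/((½)*(-682)*58 + 876347) = 1/(-19778 + 876347) = 1/856569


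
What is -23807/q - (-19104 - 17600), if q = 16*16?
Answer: 9372417/256 ≈ 36611.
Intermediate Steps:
q = 256
-23807/q - (-19104 - 17600) = -23807/256 - (-19104 - 17600) = -23807*1/256 - 1*(-36704) = -23807/256 + 36704 = 9372417/256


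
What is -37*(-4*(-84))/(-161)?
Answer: 1776/23 ≈ 77.217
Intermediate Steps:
-37*(-4*(-84))/(-161) = -12432*(-1)/161 = -37*(-48/23) = 1776/23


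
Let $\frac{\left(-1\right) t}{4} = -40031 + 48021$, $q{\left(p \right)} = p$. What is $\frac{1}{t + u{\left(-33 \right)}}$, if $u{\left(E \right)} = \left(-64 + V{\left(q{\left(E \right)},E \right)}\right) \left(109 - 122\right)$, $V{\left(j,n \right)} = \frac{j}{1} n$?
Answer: $- \frac{1}{45285} \approx -2.2082 \cdot 10^{-5}$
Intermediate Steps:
$t = -31960$ ($t = - 4 \left(-40031 + 48021\right) = \left(-4\right) 7990 = -31960$)
$V{\left(j,n \right)} = j n$ ($V{\left(j,n \right)} = j 1 n = j n$)
$u{\left(E \right)} = 832 - 13 E^{2}$ ($u{\left(E \right)} = \left(-64 + E E\right) \left(109 - 122\right) = \left(-64 + E^{2}\right) \left(-13\right) = 832 - 13 E^{2}$)
$\frac{1}{t + u{\left(-33 \right)}} = \frac{1}{-31960 + \left(832 - 13 \left(-33\right)^{2}\right)} = \frac{1}{-31960 + \left(832 - 14157\right)} = \frac{1}{-31960 - 13325} = \frac{1}{-45285} = - \frac{1}{45285}$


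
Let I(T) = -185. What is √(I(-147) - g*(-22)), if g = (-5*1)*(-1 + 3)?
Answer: 9*I*√5 ≈ 20.125*I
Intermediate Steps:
g = -10 (g = -5*2 = -10)
√(I(-147) - g*(-22)) = √(-185 - 1*(-10)*(-22)) = √(-185 + 10*(-22)) = √(-185 - 220) = √(-405) = 9*I*√5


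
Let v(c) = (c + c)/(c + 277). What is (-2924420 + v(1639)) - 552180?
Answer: -3330581161/958 ≈ -3.4766e+6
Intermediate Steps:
v(c) = 2*c/(277 + c) (v(c) = (2*c)/(277 + c) = 2*c/(277 + c))
(-2924420 + v(1639)) - 552180 = (-2924420 + 2*1639/(277 + 1639)) - 552180 = (-2924420 + 2*1639/1916) - 552180 = (-2924420 + 2*1639*(1/1916)) - 552180 = (-2924420 + 1639/958) - 552180 = -2801592721/958 - 552180 = -3330581161/958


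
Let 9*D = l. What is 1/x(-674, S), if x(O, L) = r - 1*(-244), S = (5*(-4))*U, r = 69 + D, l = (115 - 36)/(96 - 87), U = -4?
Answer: 81/25432 ≈ 0.0031850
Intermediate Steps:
l = 79/9 ≈ 8.7778
D = 79/81 (D = (⅑)*(79/9) = 79/81 ≈ 0.97531)
r = 5668/81 (r = 69 + 79/81 = 5668/81 ≈ 69.975)
S = 80 (S = (5*(-4))*(-4) = -20*(-4) = 80)
x(O, L) = 25432/81 (x(O, L) = 5668/81 - 1*(-244) = 5668/81 + 244 = 25432/81)
1/x(-674, S) = 1/(25432/81) = 81/25432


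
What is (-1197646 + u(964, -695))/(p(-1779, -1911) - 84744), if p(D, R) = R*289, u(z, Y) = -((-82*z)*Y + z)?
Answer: 56136970/637023 ≈ 88.124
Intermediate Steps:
u(z, Y) = -z + 82*Y*z (u(z, Y) = -(-82*Y*z + z) = -(z - 82*Y*z) = -z + 82*Y*z)
p(D, R) = 289*R
(-1197646 + u(964, -695))/(p(-1779, -1911) - 84744) = (-1197646 + 964*(-1 + 82*(-695)))/(289*(-1911) - 84744) = (-1197646 + 964*(-1 - 56990))/(-552279 - 84744) = (-1197646 + 964*(-56991))/(-637023) = (-1197646 - 54939324)*(-1/637023) = -56136970*(-1/637023) = 56136970/637023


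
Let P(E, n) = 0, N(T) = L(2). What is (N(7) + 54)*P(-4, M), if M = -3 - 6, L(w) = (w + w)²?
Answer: 0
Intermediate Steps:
L(w) = 4*w² (L(w) = (2*w)² = 4*w²)
M = -9
N(T) = 16 (N(T) = 4*2² = 4*4 = 16)
(N(7) + 54)*P(-4, M) = (16 + 54)*0 = 70*0 = 0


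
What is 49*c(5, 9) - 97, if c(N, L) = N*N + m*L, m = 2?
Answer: 2010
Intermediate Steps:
c(N, L) = N² + 2*L (c(N, L) = N*N + 2*L = N² + 2*L)
49*c(5, 9) - 97 = 49*(5² + 2*9) - 97 = 49*(25 + 18) - 97 = 49*43 - 97 = 2107 - 97 = 2010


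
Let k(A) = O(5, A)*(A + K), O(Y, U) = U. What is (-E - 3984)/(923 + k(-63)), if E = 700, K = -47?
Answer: -4684/7853 ≈ -0.59646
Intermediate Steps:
k(A) = A*(-47 + A) (k(A) = A*(A - 47) = A*(-47 + A))
(-E - 3984)/(923 + k(-63)) = (-1*700 - 3984)/(923 - 63*(-47 - 63)) = (-700 - 3984)/(923 - 63*(-110)) = -4684/(923 + 6930) = -4684/7853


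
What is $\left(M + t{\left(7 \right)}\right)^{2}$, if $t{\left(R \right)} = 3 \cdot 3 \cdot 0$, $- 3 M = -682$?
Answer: $\frac{465124}{9} \approx 51680.0$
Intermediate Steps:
$M = \frac{682}{3}$ ($M = \left(- \frac{1}{3}\right) \left(-682\right) = \frac{682}{3} \approx 227.33$)
$t{\left(R \right)} = 0$ ($t{\left(R \right)} = 9 \cdot 0 = 0$)
$\left(M + t{\left(7 \right)}\right)^{2} = \left(\frac{682}{3} + 0\right)^{2} = \left(\frac{682}{3}\right)^{2} = \frac{465124}{9}$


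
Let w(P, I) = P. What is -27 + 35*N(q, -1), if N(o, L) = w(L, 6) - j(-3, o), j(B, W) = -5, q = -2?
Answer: 113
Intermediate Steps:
N(o, L) = 5 + L (N(o, L) = L - 1*(-5) = L + 5 = 5 + L)
-27 + 35*N(q, -1) = -27 + 35*(5 - 1) = -27 + 35*4 = -27 + 140 = 113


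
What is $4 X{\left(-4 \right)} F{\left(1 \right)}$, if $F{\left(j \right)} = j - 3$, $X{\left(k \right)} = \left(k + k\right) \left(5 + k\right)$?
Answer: $64$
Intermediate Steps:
$X{\left(k \right)} = 2 k \left(5 + k\right)$
$F{\left(j \right)} = -3 + j$
$4 X{\left(-4 \right)} F{\left(1 \right)} = 4 \cdot 2 \left(-4\right) \left(5 - 4\right) \left(-3 + 1\right) = 4 \cdot 2 \left(-4\right) 1 \left(-2\right) = 4 \left(\left(-8\right) \left(-2\right)\right) = 4 \cdot 16 = 64$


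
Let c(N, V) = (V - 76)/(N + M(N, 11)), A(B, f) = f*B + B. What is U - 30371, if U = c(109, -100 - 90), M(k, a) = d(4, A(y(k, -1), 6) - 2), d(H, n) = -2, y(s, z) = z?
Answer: -3249963/107 ≈ -30374.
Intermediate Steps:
A(B, f) = B + B*f (A(B, f) = B*f + B = B + B*f)
M(k, a) = -2
c(N, V) = (-76 + V)/(-2 + N) (c(N, V) = (V - 76)/(N - 2) = (-76 + V)/(-2 + N))
U = -266/107 (U = (-76 + (-100 - 90))/(-2 + 109) = (-76 - 190)/107 = (1/107)*(-266) = -266/107 ≈ -2.4860)
U - 30371 = -266/107 - 30371 = -3249963/107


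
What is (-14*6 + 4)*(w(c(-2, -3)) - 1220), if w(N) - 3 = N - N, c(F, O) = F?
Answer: 97360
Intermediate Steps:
w(N) = 3 (w(N) = 3 + (N - N) = 3 + 0 = 3)
(-14*6 + 4)*(w(c(-2, -3)) - 1220) = (-14*6 + 4)*(3 - 1220) = (-84 + 4)*(-1217) = -80*(-1217) = 97360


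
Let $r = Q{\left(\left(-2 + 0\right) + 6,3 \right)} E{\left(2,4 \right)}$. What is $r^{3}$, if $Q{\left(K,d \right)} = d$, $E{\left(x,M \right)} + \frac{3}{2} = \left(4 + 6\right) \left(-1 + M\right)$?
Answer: $\frac{5000211}{8} \approx 6.2503 \cdot 10^{5}$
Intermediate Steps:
$E{\left(x,M \right)} = - \frac{23}{2} + 10 M$ ($E{\left(x,M \right)} = - \frac{3}{2} + \left(4 + 6\right) \left(-1 + M\right) = - \frac{3}{2} + 10 \left(-1 + M\right) = - \frac{3}{2} + \left(-10 + 10 M\right) = - \frac{23}{2} + 10 M$)
$r = \frac{171}{2}$ ($r = 3 \left(- \frac{23}{2} + 10 \cdot 4\right) = 3 \left(- \frac{23}{2} + 40\right) = 3 \cdot \frac{57}{2} = \frac{171}{2} \approx 85.5$)
$r^{3} = \left(\frac{171}{2}\right)^{3} = \frac{5000211}{8}$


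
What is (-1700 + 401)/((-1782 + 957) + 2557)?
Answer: -¾ ≈ -0.75000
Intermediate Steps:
(-1700 + 401)/((-1782 + 957) + 2557) = -1299/(-825 + 2557) = -1299/1732 = -1299*1/1732 = -¾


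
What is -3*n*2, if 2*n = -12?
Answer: 36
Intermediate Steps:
n = -6 (n = (½)*(-12) = -6)
-3*n*2 = -3*(-6)*2 = 18*2 = 36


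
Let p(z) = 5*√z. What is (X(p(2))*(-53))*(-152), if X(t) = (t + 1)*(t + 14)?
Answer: 515584 + 604200*√2 ≈ 1.3701e+6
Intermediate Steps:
X(t) = (1 + t)*(14 + t)
(X(p(2))*(-53))*(-152) = ((14 + (5*√2)² + 15*(5*√2))*(-53))*(-152) = ((14 + 50 + 75*√2)*(-53))*(-152) = ((64 + 75*√2)*(-53))*(-152) = (-3392 - 3975*√2)*(-152) = 515584 + 604200*√2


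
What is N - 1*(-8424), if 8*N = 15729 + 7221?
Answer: 45171/4 ≈ 11293.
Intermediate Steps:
N = 11475/4 (N = (15729 + 7221)/8 = (1/8)*22950 = 11475/4 ≈ 2868.8)
N - 1*(-8424) = 11475/4 - 1*(-8424) = 11475/4 + 8424 = 45171/4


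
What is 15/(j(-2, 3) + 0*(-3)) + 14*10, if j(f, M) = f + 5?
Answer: 145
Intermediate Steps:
j(f, M) = 5 + f
15/(j(-2, 3) + 0*(-3)) + 14*10 = 15/((5 - 2) + 0*(-3)) + 14*10 = 15/(3 + 0) + 140 = 15/3 + 140 = 15*(⅓) + 140 = 5 + 140 = 145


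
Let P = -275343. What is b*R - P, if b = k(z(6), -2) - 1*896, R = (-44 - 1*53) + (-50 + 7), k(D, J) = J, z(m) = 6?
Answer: 401063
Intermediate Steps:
R = -140 (R = (-44 - 53) - 43 = -97 - 43 = -140)
b = -898 (b = -2 - 1*896 = -2 - 896 = -898)
b*R - P = -898*(-140) - 1*(-275343) = 125720 + 275343 = 401063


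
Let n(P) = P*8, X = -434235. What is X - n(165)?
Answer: -435555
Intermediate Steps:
n(P) = 8*P
X - n(165) = -434235 - 8*165 = -434235 - 1*1320 = -434235 - 1320 = -435555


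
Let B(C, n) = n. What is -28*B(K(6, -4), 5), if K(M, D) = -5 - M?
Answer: -140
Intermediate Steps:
-28*B(K(6, -4), 5) = -28*5 = -140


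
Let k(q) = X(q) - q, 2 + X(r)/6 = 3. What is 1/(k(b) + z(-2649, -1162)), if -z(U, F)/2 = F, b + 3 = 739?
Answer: 1/1594 ≈ 0.00062735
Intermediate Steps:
b = 736 (b = -3 + 739 = 736)
z(U, F) = -2*F
X(r) = 6 (X(r) = -12 + 6*3 = -12 + 18 = 6)
k(q) = 6 - q
1/(k(b) + z(-2649, -1162)) = 1/((6 - 1*736) - 2*(-1162)) = 1/((6 - 736) + 2324) = 1/(-730 + 2324) = 1/1594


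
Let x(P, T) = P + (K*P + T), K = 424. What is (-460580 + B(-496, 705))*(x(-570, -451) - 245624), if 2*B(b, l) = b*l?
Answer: 310291471500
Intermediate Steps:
B(b, l) = b*l/2 (B(b, l) = (b*l)/2 = b*l/2)
x(P, T) = T + 425*P (x(P, T) = P + (424*P + T) = P + (T + 424*P) = T + 425*P)
(-460580 + B(-496, 705))*(x(-570, -451) - 245624) = (-460580 + (1/2)*(-496)*705)*((-451 + 425*(-570)) - 245624) = (-460580 - 174840)*((-451 - 242250) - 245624) = -635420*(-242701 - 245624) = -635420*(-488325) = 310291471500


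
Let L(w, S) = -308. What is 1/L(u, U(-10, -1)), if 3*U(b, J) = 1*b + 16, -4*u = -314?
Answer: -1/308 ≈ -0.0032468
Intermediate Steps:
u = 157/2 (u = -1/4*(-314) = 157/2 ≈ 78.500)
U(b, J) = 16/3 + b/3 (U(b, J) = (1*b + 16)/3 = (b + 16)/3 = (16 + b)/3 = 16/3 + b/3)
1/L(u, U(-10, -1)) = 1/(-308) = -1/308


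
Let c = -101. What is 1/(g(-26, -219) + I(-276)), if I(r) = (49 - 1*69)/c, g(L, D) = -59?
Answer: -101/5939 ≈ -0.017006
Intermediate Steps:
I(r) = 20/101 (I(r) = (49 - 1*69)/(-101) = (49 - 69)*(-1/101) = -20*(-1/101) = 20/101)
1/(g(-26, -219) + I(-276)) = 1/(-59 + 20/101) = 1/(-5939/101) = -101/5939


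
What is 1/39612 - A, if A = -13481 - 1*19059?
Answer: 1288974481/39612 ≈ 32540.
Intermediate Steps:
A = -32540 (A = -13481 - 19059 = -32540)
1/39612 - A = 1/39612 - 1*(-32540) = 1/39612 + 32540 = 1288974481/39612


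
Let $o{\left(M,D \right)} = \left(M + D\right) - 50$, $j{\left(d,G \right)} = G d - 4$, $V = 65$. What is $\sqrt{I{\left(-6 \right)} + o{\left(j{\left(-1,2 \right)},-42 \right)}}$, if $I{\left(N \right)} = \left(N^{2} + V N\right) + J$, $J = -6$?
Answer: $i \sqrt{458} \approx 21.401 i$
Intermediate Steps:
$j{\left(d,G \right)} = -4 + G d$
$I{\left(N \right)} = -6 + N^{2} + 65 N$ ($I{\left(N \right)} = \left(N^{2} + 65 N\right) - 6 = -6 + N^{2} + 65 N$)
$o{\left(M,D \right)} = -50 + D + M$ ($o{\left(M,D \right)} = \left(D + M\right) - 50 = -50 + D + M$)
$\sqrt{I{\left(-6 \right)} + o{\left(j{\left(-1,2 \right)},-42 \right)}} = \sqrt{\left(-6 + \left(-6\right)^{2} + 65 \left(-6\right)\right) - 98} = \sqrt{\left(-6 + 36 - 390\right) - 98} = \sqrt{-360 - 98} = \sqrt{-458} = i \sqrt{458}$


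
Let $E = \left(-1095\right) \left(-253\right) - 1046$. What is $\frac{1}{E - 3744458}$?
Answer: $- \frac{1}{3468469} \approx -2.8831 \cdot 10^{-7}$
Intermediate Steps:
$E = 275989$ ($E = 277035 - 1046 = 275989$)
$\frac{1}{E - 3744458} = \frac{1}{275989 - 3744458} = \frac{1}{-3468469} = - \frac{1}{3468469}$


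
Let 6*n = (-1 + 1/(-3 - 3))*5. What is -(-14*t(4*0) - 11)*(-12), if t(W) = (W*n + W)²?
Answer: -132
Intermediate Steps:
n = -35/36 (n = ((-1 + 1/(-3 - 3))*5)/6 = ((-1 + 1/(-6))*5)/6 = ((-1 - ⅙)*5)/6 = (-7/6*5)/6 = (⅙)*(-35/6) = -35/36 ≈ -0.97222)
t(W) = W²/1296 (t(W) = (W*(-35/36) + W)² = (-35*W/36 + W)² = (W/36)² = W²/1296)
-(-14*t(4*0) - 11)*(-12) = -(-7*(4*0)²/648 - 11)*(-12) = -(-7*0²/648 - 11)*(-12) = -(-7*0/648 - 11)*(-12) = -(-14*0 - 11)*(-12) = -(0 - 11)*(-12) = -(-11)*(-12) = -1*132 = -132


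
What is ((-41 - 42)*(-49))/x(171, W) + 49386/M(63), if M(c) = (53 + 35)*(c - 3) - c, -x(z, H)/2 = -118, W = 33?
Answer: 10957545/410404 ≈ 26.699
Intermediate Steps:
x(z, H) = 236 (x(z, H) = -2*(-118) = 236)
M(c) = -264 + 87*c (M(c) = 88*(-3 + c) - c = (-264 + 88*c) - c = -264 + 87*c)
((-41 - 42)*(-49))/x(171, W) + 49386/M(63) = ((-41 - 42)*(-49))/236 + 49386/(-264 + 87*63) = -83*(-49)*(1/236) + 49386/(-264 + 5481) = 4067*(1/236) + 49386/5217 = 4067/236 + 49386*(1/5217) = 4067/236 + 16462/1739 = 10957545/410404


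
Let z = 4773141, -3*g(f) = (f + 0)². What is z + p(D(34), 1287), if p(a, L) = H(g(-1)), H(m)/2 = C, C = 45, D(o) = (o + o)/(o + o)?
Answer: 4773231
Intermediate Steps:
D(o) = 1 (D(o) = (2*o)/((2*o)) = (2*o)*(1/(2*o)) = 1)
g(f) = -f²/3 (g(f) = -(f + 0)²/3 = -f²/3)
H(m) = 90 (H(m) = 2*45 = 90)
p(a, L) = 90
z + p(D(34), 1287) = 4773141 + 90 = 4773231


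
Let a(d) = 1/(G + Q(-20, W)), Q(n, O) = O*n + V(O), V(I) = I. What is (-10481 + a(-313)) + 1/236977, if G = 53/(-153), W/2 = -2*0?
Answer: -131675322089/12559781 ≈ -10484.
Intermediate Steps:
W = 0 (W = 2*(-2*0) = 2*0 = 0)
G = -53/153 (G = 53*(-1/153) = -53/153 ≈ -0.34641)
Q(n, O) = O + O*n (Q(n, O) = O*n + O = O + O*n)
a(d) = -153/53 (a(d) = 1/(-53/153 + 0*(1 - 20)) = 1/(-53/153 + 0*(-19)) = 1/(-53/153 + 0) = 1/(-53/153) = -153/53)
(-10481 + a(-313)) + 1/236977 = (-10481 - 153/53) + 1/236977 = -555646/53 + 1/236977 = -131675322089/12559781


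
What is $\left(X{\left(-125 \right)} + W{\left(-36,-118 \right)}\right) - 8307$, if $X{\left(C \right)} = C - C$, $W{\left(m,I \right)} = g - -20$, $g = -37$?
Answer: $-8324$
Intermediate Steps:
$W{\left(m,I \right)} = -17$ ($W{\left(m,I \right)} = -37 - -20 = -37 + 20 = -17$)
$X{\left(C \right)} = 0$
$\left(X{\left(-125 \right)} + W{\left(-36,-118 \right)}\right) - 8307 = \left(0 - 17\right) - 8307 = -17 - 8307 = -8324$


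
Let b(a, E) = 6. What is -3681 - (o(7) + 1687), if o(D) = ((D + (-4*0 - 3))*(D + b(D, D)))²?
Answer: -8072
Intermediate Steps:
o(D) = (-3 + D)²*(6 + D)² (o(D) = ((D + (-4*0 - 3))*(D + 6))² = ((D + (0 - 3))*(6 + D))² = ((D - 3)*(6 + D))² = ((-3 + D)*(6 + D))² = (-3 + D)²*(6 + D)²)
-3681 - (o(7) + 1687) = -3681 - ((-3 + 7)²*(6 + 7)² + 1687) = -3681 - (4²*13² + 1687) = -3681 - (16*169 + 1687) = -3681 - (2704 + 1687) = -3681 - 1*4391 = -3681 - 4391 = -8072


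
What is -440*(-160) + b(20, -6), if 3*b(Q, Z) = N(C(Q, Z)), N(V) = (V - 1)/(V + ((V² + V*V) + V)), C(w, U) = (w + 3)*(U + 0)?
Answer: 7985894261/113436 ≈ 70400.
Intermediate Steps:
C(w, U) = U*(3 + w) (C(w, U) = (3 + w)*U = U*(3 + w))
N(V) = (-1 + V)/(2*V + 2*V²) (N(V) = (-1 + V)/(V + ((V² + V²) + V)) = (-1 + V)/(V + (2*V² + V)) = (-1 + V)/(V + (V + 2*V²)) = (-1 + V)/(2*V + 2*V²))
b(Q, Z) = (-1 + Z*(3 + Q))/(6*Z*(1 + Z*(3 + Q))*(3 + Q)) (b(Q, Z) = ((-1 + Z*(3 + Q))/(2*((Z*(3 + Q)))*(1 + Z*(3 + Q))))/3 = ((1/(Z*(3 + Q)))*(-1 + Z*(3 + Q))/(2*(1 + Z*(3 + Q))))/3 = ((-1 + Z*(3 + Q))/(2*Z*(1 + Z*(3 + Q))*(3 + Q)))/3 = (-1 + Z*(3 + Q))/(6*Z*(1 + Z*(3 + Q))*(3 + Q)))
-440*(-160) + b(20, -6) = -440*(-160) + (⅙)*(-1 - 6*(3 + 20))/(-6*(1 - 6*(3 + 20))*(3 + 20)) = 70400 + (⅙)*(-⅙)*(-1 - 6*23)/((1 - 6*23)*23) = 70400 + (⅙)*(-⅙)*(1/23)*(-1 - 138)/(1 - 138) = 70400 + (⅙)*(-⅙)*(1/23)*(-139)/(-137) = 70400 + (⅙)*(-⅙)*(-1/137)*(1/23)*(-139) = 70400 - 139/113436 = 7985894261/113436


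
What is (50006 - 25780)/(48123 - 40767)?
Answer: 12113/3678 ≈ 3.2934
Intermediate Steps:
(50006 - 25780)/(48123 - 40767) = 24226/7356 = 24226*(1/7356) = 12113/3678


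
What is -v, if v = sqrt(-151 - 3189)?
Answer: -2*I*sqrt(835) ≈ -57.793*I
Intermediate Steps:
v = 2*I*sqrt(835) (v = sqrt(-3340) = 2*I*sqrt(835) ≈ 57.793*I)
-v = -2*I*sqrt(835)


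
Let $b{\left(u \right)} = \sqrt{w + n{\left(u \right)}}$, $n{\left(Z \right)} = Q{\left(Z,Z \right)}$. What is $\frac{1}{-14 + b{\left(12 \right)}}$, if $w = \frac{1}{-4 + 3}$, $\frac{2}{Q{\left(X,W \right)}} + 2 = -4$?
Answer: $- \frac{21}{296} - \frac{i \sqrt{3}}{296} \approx -0.070946 - 0.0058515 i$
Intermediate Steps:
$Q{\left(X,W \right)} = - \frac{1}{3}$ ($Q{\left(X,W \right)} = \frac{2}{-2 - 4} = \frac{2}{-6} = 2 \left(- \frac{1}{6}\right) = - \frac{1}{3}$)
$n{\left(Z \right)} = - \frac{1}{3}$
$w = -1$ ($w = \frac{1}{-1} = -1$)
$b{\left(u \right)} = \frac{2 i \sqrt{3}}{3}$ ($b{\left(u \right)} = \sqrt{-1 - \frac{1}{3}} = \sqrt{- \frac{4}{3}} = \frac{2 i \sqrt{3}}{3}$)
$\frac{1}{-14 + b{\left(12 \right)}} = \frac{1}{-14 + \frac{2 i \sqrt{3}}{3}}$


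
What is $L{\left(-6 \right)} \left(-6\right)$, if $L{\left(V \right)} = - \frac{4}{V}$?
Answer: $-4$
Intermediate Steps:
$L{\left(-6 \right)} \left(-6\right) = - \frac{4}{-6} \left(-6\right) = \left(-4\right) \left(- \frac{1}{6}\right) \left(-6\right) = \frac{2}{3} \left(-6\right) = -4$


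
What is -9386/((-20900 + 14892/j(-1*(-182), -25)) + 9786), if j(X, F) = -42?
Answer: 32851/40140 ≈ 0.81841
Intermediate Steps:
-9386/((-20900 + 14892/j(-1*(-182), -25)) + 9786) = -9386/((-20900 + 14892/(-42)) + 9786) = -9386/((-20900 + 14892*(-1/42)) + 9786) = -9386/((-20900 - 2482/7) + 9786) = -9386/(-148782/7 + 9786) = -9386/(-80280/7) = -9386*(-7/80280) = 32851/40140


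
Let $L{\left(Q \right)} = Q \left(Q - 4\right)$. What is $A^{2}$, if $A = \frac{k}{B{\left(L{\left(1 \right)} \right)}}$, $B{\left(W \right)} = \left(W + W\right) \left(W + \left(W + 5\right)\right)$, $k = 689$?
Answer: $\frac{474721}{36} \approx 13187.0$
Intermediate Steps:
$L{\left(Q \right)} = Q \left(-4 + Q\right)$
$B{\left(W \right)} = 2 W \left(5 + 2 W\right)$ ($B{\left(W \right)} = 2 W \left(W + \left(5 + W\right)\right) = 2 W \left(5 + 2 W\right)$)
$A = \frac{689}{6}$ ($A = \frac{689}{2 \cdot 1 \left(-4 + 1\right) \left(5 + 2 \cdot 1 \left(-4 + 1\right)\right)} = \frac{689}{2 \cdot 1 \left(-3\right) \left(5 + 2 \cdot 1 \left(-3\right)\right)} = \frac{689}{2 \left(-3\right) \left(5 + 2 \left(-3\right)\right)} = \frac{689}{2 \left(-3\right) \left(5 - 6\right)} = \frac{689}{2 \left(-3\right) \left(-1\right)} = \frac{689}{6} \approx 114.83$)
$A^{2} = \left(\frac{689}{6}\right)^{2} = \frac{474721}{36}$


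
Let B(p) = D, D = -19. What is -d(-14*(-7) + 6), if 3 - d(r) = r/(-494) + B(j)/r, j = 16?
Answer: -6705/1976 ≈ -3.3932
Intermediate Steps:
B(p) = -19
d(r) = 3 + 19/r + r/494 (d(r) = 3 - (r/(-494) - 19/r) = 3 - (r*(-1/494) - 19/r) = 3 - (-r/494 - 19/r) = 3 - (-19/r - r/494) = 3 + (19/r + r/494) = 3 + 19/r + r/494)
-d(-14*(-7) + 6) = -(3 + 19/(-14*(-7) + 6) + (-14*(-7) + 6)/494) = -(3 + 19/(98 + 6) + (98 + 6)/494) = -(3 + 19/104 + (1/494)*104) = -(3 + 19*(1/104) + 4/19) = -(3 + 19/104 + 4/19) = -1*6705/1976 = -6705/1976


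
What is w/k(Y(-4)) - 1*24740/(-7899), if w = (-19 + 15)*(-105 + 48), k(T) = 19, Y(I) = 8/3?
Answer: 119528/7899 ≈ 15.132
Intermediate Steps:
Y(I) = 8/3 (Y(I) = 8*(⅓) = 8/3)
w = 228 (w = -4*(-57) = 228)
w/k(Y(-4)) - 1*24740/(-7899) = 228/19 - 1*24740/(-7899) = 228*(1/19) - 24740*(-1/7899) = 12 + 24740/7899 = 119528/7899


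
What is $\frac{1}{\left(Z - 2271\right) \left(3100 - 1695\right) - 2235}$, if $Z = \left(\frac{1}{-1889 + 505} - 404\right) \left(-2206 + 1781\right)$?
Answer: $\frac{1384}{329455582965} \approx 4.2009 \cdot 10^{-9}$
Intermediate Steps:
$Z = \frac{237633225}{1384}$ ($Z = \left(\frac{1}{-1384} - 404\right) \left(-425\right) = \left(- \frac{1}{1384} - 404\right) \left(-425\right) = \left(- \frac{559137}{1384}\right) \left(-425\right) = \frac{237633225}{1384} \approx 1.717 \cdot 10^{5}$)
$\frac{1}{\left(Z - 2271\right) \left(3100 - 1695\right) - 2235} = \frac{1}{\left(\frac{237633225}{1384} - 2271\right) \left(3100 - 1695\right) - 2235} = \frac{1}{\frac{234490161}{1384} \cdot 1405 - 2235} = \frac{1}{\frac{329458676205}{1384} - 2235} = \frac{1}{\frac{329455582965}{1384}} = \frac{1384}{329455582965}$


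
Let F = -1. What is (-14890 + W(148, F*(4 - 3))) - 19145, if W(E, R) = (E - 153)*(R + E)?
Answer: -34770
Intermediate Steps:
W(E, R) = (-153 + E)*(E + R)
(-14890 + W(148, F*(4 - 3))) - 19145 = (-14890 + (148² - 153*148 - (-153)*(4 - 3) + 148*(-(4 - 3)))) - 19145 = (-14890 + (21904 - 22644 - (-153) + 148*(-1*1))) - 19145 = (-14890 + (21904 - 22644 - 153*(-1) + 148*(-1))) - 19145 = (-14890 + (21904 - 22644 + 153 - 148)) - 19145 = (-14890 - 735) - 19145 = -15625 - 19145 = -34770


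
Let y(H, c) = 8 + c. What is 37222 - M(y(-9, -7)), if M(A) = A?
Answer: 37221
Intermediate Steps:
37222 - M(y(-9, -7)) = 37222 - (8 - 7) = 37222 - 1*1 = 37222 - 1 = 37221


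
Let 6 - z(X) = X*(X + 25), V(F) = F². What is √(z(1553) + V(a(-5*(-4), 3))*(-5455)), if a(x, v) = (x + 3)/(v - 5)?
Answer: 7*I*√258943/2 ≈ 1781.0*I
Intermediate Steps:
a(x, v) = (3 + x)/(-5 + v)
z(X) = 6 - X*(25 + X) (z(X) = 6 - X*(X + 25) = 6 - X*(25 + X))
√(z(1553) + V(a(-5*(-4), 3))*(-5455)) = √((6 - 1*1553² - 25*1553) + ((3 - 5*(-4))/(-5 + 3))²*(-5455)) = √((6 - 1*2411809 - 38825) + ((3 + 20)/(-2))²*(-5455)) = √((6 - 2411809 - 38825) + (-½*23)²*(-5455)) = √(-2450628 + (-23/2)²*(-5455)) = √(-2450628 + (529/4)*(-5455)) = √(-2450628 - 2885695/4) = √(-12688207/4) = 7*I*√258943/2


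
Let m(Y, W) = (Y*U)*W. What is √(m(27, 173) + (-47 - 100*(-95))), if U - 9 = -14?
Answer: I*√13902 ≈ 117.91*I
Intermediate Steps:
U = -5 (U = 9 - 14 = -5)
m(Y, W) = -5*W*Y (m(Y, W) = (Y*(-5))*W = (-5*Y)*W = -5*W*Y)
√(m(27, 173) + (-47 - 100*(-95))) = √(-5*173*27 + (-47 - 100*(-95))) = √(-23355 + (-47 + 9500)) = √(-23355 + 9453) = √(-13902) = I*√13902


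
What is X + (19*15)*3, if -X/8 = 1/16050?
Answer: 6861371/8025 ≈ 855.00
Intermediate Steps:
X = -4/8025 (X = -8/16050 = -8*1/16050 = -4/8025 ≈ -0.00049844)
X + (19*15)*3 = -4/8025 + (19*15)*3 = -4/8025 + 285*3 = -4/8025 + 855 = 6861371/8025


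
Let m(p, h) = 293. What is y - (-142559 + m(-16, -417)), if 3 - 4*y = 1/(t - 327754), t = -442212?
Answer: 438162241723/3079864 ≈ 1.4227e+5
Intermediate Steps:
y = 2309899/3079864 (y = ¾ - 1/(4*(-442212 - 327754)) = ¾ - ¼/(-769966) = ¾ - ¼*(-1/769966) = ¾ + 1/3079864 = 2309899/3079864 ≈ 0.75000)
y - (-142559 + m(-16, -417)) = 2309899/3079864 - (-142559 + 293) = 2309899/3079864 - 1*(-142266) = 2309899/3079864 + 142266 = 438162241723/3079864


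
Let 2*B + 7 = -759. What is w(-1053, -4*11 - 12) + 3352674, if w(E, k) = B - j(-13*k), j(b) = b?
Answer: 3351563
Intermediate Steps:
B = -383 (B = -7/2 + (½)*(-759) = -7/2 - 759/2 = -383)
w(E, k) = -383 + 13*k (w(E, k) = -383 - (-13)*k = -383 + 13*k)
w(-1053, -4*11 - 12) + 3352674 = (-383 + 13*(-4*11 - 12)) + 3352674 = (-383 + 13*(-44 - 12)) + 3352674 = (-383 + 13*(-56)) + 3352674 = (-383 - 728) + 3352674 = -1111 + 3352674 = 3351563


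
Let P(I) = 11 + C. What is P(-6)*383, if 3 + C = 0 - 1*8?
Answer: 0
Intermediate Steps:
C = -11 (C = -3 + (0 - 1*8) = -3 + (0 - 8) = -3 - 8 = -11)
P(I) = 0 (P(I) = 11 - 11 = 0)
P(-6)*383 = 0*383 = 0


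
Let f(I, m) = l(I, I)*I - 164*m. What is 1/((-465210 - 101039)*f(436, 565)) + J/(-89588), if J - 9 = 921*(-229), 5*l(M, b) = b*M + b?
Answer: 2466320835765086315/1047665960334436156 ≈ 2.3541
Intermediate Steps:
l(M, b) = b/5 + M*b/5 (l(M, b) = (b*M + b)/5 = (M*b + b)/5 = (b + M*b)/5 = b/5 + M*b/5)
J = -210900 (J = 9 + 921*(-229) = 9 - 210909 = -210900)
f(I, m) = -164*m + I²*(1 + I)/5 (f(I, m) = (I*(1 + I)/5)*I - 164*m = I²*(1 + I)/5 - 164*m = -164*m + I²*(1 + I)/5)
1/((-465210 - 101039)*f(436, 565)) + J/(-89588) = 1/((-465210 - 101039)*(-164*565 + (⅕)*436²*(1 + 436))) - 210900/(-89588) = 1/((-566249)*(-92660 + (⅕)*190096*437)) - 210900*(-1/89588) = -1/(566249*(-92660 + 83071952/5)) + 52725/22397 = -1/(566249*82608652/5) + 52725/22397 = -1/566249*5/82608652 + 52725/22397 = -5/46777066586348 + 52725/22397 = 2466320835765086315/1047665960334436156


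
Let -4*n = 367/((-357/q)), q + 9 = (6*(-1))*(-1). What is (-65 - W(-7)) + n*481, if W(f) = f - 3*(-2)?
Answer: -206991/476 ≈ -434.85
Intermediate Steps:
q = -3 (q = -9 + (6*(-1))*(-1) = -9 - 6*(-1) = -9 + 6 = -3)
W(f) = 6 + f (W(f) = f + 6 = 6 + f)
n = -367/476 (n = -367/(4*((-357/(-3)))) = -367/(4*((-357*(-⅓)))) = -367/(4*119) = -¼*367/119 = -367/476 ≈ -0.77101)
(-65 - W(-7)) + n*481 = (-65 - (6 - 7)) - 367/476*481 = (-65 - 1*(-1)) - 176527/476 = (-65 + 1) - 176527/476 = -64 - 176527/476 = -206991/476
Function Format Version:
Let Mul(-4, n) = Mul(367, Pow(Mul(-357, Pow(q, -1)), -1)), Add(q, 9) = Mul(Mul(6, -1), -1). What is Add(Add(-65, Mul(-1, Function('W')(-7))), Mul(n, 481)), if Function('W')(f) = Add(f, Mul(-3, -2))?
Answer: Rational(-206991, 476) ≈ -434.85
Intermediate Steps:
q = -3 (q = Add(-9, Mul(Mul(6, -1), -1)) = Add(-9, Mul(-6, -1)) = Add(-9, 6) = -3)
Function('W')(f) = Add(6, f) (Function('W')(f) = Add(f, 6) = Add(6, f))
n = Rational(-367, 476) (n = Mul(Rational(-1, 4), Mul(367, Pow(Mul(-357, Pow(-3, -1)), -1))) = Mul(Rational(-1, 4), Mul(367, Pow(Mul(-357, Rational(-1, 3)), -1))) = Mul(Rational(-1, 4), Mul(367, Pow(119, -1))) = Mul(Rational(-1, 4), Mul(367, Rational(1, 119))) = Mul(Rational(-1, 4), Rational(367, 119)) = Rational(-367, 476) ≈ -0.77101)
Add(Add(-65, Mul(-1, Function('W')(-7))), Mul(n, 481)) = Add(Add(-65, Mul(-1, Add(6, -7))), Mul(Rational(-367, 476), 481)) = Add(Add(-65, Mul(-1, -1)), Rational(-176527, 476)) = Add(Add(-65, 1), Rational(-176527, 476)) = Add(-64, Rational(-176527, 476)) = Rational(-206991, 476)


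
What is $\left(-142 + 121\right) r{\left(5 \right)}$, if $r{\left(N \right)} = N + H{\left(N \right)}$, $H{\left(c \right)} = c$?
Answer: $-210$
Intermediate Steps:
$r{\left(N \right)} = 2 N$ ($r{\left(N \right)} = N + N = 2 N$)
$\left(-142 + 121\right) r{\left(5 \right)} = \left(-142 + 121\right) 2 \cdot 5 = \left(-21\right) 10 = -210$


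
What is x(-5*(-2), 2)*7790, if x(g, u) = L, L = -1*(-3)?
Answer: 23370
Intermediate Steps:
L = 3
x(g, u) = 3
x(-5*(-2), 2)*7790 = 3*7790 = 23370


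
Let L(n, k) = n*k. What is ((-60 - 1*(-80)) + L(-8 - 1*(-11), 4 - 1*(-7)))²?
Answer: 2809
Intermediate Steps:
L(n, k) = k*n
((-60 - 1*(-80)) + L(-8 - 1*(-11), 4 - 1*(-7)))² = ((-60 - 1*(-80)) + (4 - 1*(-7))*(-8 - 1*(-11)))² = ((-60 + 80) + (4 + 7)*(-8 + 11))² = (20 + 11*3)² = (20 + 33)² = 53² = 2809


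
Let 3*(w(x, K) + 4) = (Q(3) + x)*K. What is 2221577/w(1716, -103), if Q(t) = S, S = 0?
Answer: -2221577/58920 ≈ -37.705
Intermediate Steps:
Q(t) = 0
w(x, K) = -4 + K*x/3 (w(x, K) = -4 + ((0 + x)*K)/3 = -4 + (x*K)/3 = -4 + (K*x)/3 = -4 + K*x/3)
2221577/w(1716, -103) = 2221577/(-4 + (⅓)*(-103)*1716) = 2221577/(-4 - 58916) = 2221577/(-58920) = 2221577*(-1/58920) = -2221577/58920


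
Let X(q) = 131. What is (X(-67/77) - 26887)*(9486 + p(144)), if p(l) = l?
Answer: -257660280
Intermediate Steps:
(X(-67/77) - 26887)*(9486 + p(144)) = (131 - 26887)*(9486 + 144) = -26756*9630 = -257660280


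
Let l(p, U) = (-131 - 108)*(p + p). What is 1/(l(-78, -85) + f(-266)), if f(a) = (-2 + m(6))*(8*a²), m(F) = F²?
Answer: 1/19282916 ≈ 5.1859e-8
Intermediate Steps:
f(a) = 272*a² (f(a) = (-2 + 6²)*(8*a²) = (-2 + 36)*(8*a²) = 34*(8*a²) = 272*a²)
l(p, U) = -478*p
1/(l(-78, -85) + f(-266)) = 1/(-478*(-78) + 272*(-266)²) = 1/(37284 + 272*70756) = 1/(37284 + 19245632) = 1/19282916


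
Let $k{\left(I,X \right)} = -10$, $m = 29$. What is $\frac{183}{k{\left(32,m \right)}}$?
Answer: $- \frac{183}{10} \approx -18.3$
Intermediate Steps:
$\frac{183}{k{\left(32,m \right)}} = \frac{183}{-10} = 183 \left(- \frac{1}{10}\right) = - \frac{183}{10}$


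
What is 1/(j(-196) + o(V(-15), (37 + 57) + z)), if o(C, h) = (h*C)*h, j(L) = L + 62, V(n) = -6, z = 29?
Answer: -1/90908 ≈ -1.1000e-5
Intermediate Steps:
j(L) = 62 + L
o(C, h) = C*h² (o(C, h) = (C*h)*h = C*h²)
1/(j(-196) + o(V(-15), (37 + 57) + z)) = 1/((62 - 196) - 6*((37 + 57) + 29)²) = 1/(-134 - 6*(94 + 29)²) = 1/(-134 - 6*123²) = 1/(-134 - 6*15129) = 1/(-134 - 90774) = 1/(-90908) = -1/90908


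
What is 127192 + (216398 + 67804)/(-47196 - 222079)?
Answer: 34249341598/269275 ≈ 1.2719e+5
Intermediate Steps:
127192 + (216398 + 67804)/(-47196 - 222079) = 127192 + 284202/(-269275) = 127192 + 284202*(-1/269275) = 127192 - 284202/269275 = 34249341598/269275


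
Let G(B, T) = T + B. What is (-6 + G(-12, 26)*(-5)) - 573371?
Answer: -573447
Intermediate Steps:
G(B, T) = B + T
(-6 + G(-12, 26)*(-5)) - 573371 = (-6 + (-12 + 26)*(-5)) - 573371 = (-6 + 14*(-5)) - 573371 = (-6 - 70) - 573371 = -76 - 573371 = -573447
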